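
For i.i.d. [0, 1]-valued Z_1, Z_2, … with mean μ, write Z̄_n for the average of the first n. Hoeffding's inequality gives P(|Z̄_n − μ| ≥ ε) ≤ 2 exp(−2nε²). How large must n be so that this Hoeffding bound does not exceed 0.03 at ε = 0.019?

5817

Require 2·exp(−2nε²) ≤ 0.03, i.e. 2nε² ≥ ln(2/0.03) = 4.199705.
So n ≥ 4.199705 / (2·0.019²) = 5816.766.
The smallest integer n is 5817.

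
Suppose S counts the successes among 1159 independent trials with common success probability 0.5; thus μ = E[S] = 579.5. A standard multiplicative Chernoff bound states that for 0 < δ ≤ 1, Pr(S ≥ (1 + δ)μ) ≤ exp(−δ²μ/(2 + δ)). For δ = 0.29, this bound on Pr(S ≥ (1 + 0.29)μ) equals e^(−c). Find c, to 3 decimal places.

c = δ²μ/(2 + δ) = 0.29²·579.5/(2 + 0.29) = 21.2821.

21.282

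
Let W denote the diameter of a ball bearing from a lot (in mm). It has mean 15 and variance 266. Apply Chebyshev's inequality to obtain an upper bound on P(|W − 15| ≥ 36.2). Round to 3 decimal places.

Chebyshev: P(|W − μ| ≥ t) ≤ Var(W)/t².
Bound = 266 / 1310.44 = 0.2030.

0.203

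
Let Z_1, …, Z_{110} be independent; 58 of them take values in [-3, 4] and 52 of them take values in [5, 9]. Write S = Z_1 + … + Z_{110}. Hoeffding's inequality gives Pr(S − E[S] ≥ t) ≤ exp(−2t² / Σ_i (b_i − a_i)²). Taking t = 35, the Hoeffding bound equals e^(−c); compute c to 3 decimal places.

Σ(b_i − a_i)² = 58·7² + 52·4² = 3674.
c = 2t² / 3674 = 2·35² / 3674 = 0.6668.

0.667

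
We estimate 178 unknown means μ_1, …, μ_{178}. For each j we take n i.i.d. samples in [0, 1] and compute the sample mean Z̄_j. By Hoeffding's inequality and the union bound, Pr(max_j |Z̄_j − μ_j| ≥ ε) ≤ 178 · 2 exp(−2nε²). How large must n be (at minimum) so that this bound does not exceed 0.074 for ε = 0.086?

574

Need 2·178·exp(−2nε²) ≤ 0.074, i.e. exp(−2nε²) ≤ 0.074/356.
So 2nε² ≥ ln(356/0.074) = 8.478621.
Hence n ≥ 8.478621/(2·0.086²) = 573.190.
The smallest integer n is 574.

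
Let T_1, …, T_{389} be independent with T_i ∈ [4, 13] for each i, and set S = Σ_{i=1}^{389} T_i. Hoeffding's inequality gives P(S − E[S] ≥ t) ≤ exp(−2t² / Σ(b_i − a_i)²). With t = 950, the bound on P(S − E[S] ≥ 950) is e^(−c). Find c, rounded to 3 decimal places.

Σ(b_i − a_i)² = 389·(9)² = 31509.
c = 2t²/31509 = 2·950²/31509 = 57.2852.

57.285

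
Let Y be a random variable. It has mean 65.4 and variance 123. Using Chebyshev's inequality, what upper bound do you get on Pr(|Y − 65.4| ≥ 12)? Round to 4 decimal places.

0.8542

Chebyshev: Pr(|Y − μ| ≥ t) ≤ Var(Y)/t².
Bound = 123 / 144 = 0.8542.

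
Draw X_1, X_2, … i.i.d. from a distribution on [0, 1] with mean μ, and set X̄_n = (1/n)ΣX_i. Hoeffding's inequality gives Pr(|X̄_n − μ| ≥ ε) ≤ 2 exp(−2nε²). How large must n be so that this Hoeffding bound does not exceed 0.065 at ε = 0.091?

Require 2·exp(−2nε²) ≤ 0.065, i.e. 2nε² ≥ ln(2/0.065) = 3.426515.
So n ≥ 3.426515 / (2·0.091²) = 206.890.
The smallest integer n is 207.

207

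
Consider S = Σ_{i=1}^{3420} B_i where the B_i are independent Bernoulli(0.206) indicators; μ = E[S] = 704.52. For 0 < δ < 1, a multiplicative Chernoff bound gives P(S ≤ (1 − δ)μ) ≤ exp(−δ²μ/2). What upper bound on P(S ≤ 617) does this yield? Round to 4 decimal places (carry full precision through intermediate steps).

0.0044

Write 617 = (1 − δ)μ, so δ = 1 − 617/704.52 = 0.1242264…
Then the exponent is δ²μ/2 = (μ − 617)²/(2μ) = 5.436148.
Bound = exp(−5.436148) = 0.00436.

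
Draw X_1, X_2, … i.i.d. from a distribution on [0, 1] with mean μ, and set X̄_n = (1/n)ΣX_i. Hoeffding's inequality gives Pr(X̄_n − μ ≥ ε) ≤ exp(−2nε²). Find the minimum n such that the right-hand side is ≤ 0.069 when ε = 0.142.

Require exp(−2nε²) ≤ 0.069, i.e. 2nε² ≥ ln(1/0.069) = 2.673649.
So n ≥ 2.673649 / (2·0.142²) = 66.298.
The smallest integer n is 67.

67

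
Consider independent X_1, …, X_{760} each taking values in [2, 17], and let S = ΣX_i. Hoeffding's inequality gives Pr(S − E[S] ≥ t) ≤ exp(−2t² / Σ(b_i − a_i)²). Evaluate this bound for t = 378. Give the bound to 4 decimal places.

0.1880

Σ(b_i − a_i)² = 760·(15)² = 171000.
Exponent = 2·378²/171000 = 1.6712.
Bound = exp(−1.6712) = 0.18803.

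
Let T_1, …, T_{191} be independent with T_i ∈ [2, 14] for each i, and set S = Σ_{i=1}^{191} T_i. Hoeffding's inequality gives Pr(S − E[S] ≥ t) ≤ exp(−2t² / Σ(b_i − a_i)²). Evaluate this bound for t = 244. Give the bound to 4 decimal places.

0.0132

Σ(b_i − a_i)² = 191·(12)² = 27504.
Exponent = 2·244²/27504 = 4.3293.
Bound = exp(−4.3293) = 0.01318.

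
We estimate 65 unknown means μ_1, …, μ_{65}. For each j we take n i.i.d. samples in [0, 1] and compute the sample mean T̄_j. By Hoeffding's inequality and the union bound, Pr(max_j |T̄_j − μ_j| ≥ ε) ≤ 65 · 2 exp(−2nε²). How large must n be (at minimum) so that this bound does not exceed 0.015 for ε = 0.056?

1446

Need 2·65·exp(−2nε²) ≤ 0.015, i.e. exp(−2nε²) ≤ 0.015/130.
So 2nε² ≥ ln(130/0.015) = 9.067240.
Hence n ≥ 9.067240/(2·0.056²) = 1445.670.
The smallest integer n is 1446.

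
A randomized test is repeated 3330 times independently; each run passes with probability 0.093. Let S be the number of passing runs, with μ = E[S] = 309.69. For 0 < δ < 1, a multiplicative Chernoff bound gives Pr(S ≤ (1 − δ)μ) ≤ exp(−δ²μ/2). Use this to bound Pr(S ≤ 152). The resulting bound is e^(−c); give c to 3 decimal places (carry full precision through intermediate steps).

Write 152 = (1 − δ)μ, so δ = 1 − 152/309.69 = 0.5091866…
Then the exponent is δ²μ/2 = (μ − 152)²/(2μ) = 40.146818.

40.147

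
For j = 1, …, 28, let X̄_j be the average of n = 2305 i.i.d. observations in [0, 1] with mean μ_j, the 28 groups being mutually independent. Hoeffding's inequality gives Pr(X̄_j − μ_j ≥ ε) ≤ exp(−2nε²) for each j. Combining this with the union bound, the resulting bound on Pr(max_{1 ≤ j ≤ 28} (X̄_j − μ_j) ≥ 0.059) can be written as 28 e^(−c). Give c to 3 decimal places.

Union bound over the 28 events: Pr(max_{1 ≤ j ≤ 28} (X̄_j − μ_j) ≥ 0.059) ≤ 28·exp(−2nε²) = 28 exp(−2·2305·0.059²).
So c = 2·2305·0.059² = 16.0474.

16.047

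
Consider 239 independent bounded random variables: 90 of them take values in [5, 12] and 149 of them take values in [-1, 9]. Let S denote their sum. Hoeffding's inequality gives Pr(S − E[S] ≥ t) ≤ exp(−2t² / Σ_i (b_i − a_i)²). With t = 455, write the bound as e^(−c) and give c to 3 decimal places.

21.442

Σ(b_i − a_i)² = 90·7² + 149·10² = 19310.
c = 2t² / 19310 = 2·455² / 19310 = 21.4423.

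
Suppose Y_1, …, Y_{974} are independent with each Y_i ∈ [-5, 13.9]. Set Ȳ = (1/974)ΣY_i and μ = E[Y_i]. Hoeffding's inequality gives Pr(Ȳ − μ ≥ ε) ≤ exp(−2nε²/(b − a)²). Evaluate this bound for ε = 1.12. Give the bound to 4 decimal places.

Exponent: 2nε²/(b − a)² = 2·974·1.12² / 18.9² = 6.84071.
Bound = exp(−6.84071) = 0.00107.

0.0011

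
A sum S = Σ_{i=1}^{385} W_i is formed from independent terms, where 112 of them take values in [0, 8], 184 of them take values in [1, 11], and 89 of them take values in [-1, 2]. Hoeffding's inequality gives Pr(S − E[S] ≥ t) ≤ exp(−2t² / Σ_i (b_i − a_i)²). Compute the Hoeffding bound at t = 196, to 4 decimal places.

Σ(b_i − a_i)² = 112·8² + 184·10² + 89·3² = 26369.
Exponent = 2·196² / 26369 = 2.91372.
Bound = exp(−2.91372) = 0.05427.

0.0543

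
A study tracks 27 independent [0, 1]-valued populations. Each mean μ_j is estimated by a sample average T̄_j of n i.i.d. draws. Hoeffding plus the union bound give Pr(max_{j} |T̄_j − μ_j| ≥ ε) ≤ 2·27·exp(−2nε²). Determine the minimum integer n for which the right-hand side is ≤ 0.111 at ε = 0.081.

Need 2·27·exp(−2nε²) ≤ 0.111, i.e. exp(−2nε²) ≤ 0.111/54.
So 2nε² ≥ ln(54/0.111) = 6.187209.
Hence n ≥ 6.187209/(2·0.081²) = 471.514.
The smallest integer n is 472.

472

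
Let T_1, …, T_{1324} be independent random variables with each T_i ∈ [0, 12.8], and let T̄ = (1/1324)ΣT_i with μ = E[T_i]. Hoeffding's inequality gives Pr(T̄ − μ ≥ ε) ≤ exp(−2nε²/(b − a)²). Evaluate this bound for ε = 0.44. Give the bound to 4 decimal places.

Exponent: 2nε²/(b − a)² = 2·1324·0.44² / 12.8² = 3.12898.
Bound = exp(−3.12898) = 0.04376.

0.0438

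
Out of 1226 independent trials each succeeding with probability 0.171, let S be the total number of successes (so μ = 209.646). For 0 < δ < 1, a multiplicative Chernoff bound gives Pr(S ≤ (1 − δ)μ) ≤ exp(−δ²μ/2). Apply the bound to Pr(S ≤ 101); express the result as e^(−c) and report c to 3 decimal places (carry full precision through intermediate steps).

28.152

Write 101 = (1 − δ)μ, so δ = 1 − 101/209.646 = 0.5182355…
Then the exponent is δ²μ/2 = (μ − 101)²/(2μ) = 28.152107.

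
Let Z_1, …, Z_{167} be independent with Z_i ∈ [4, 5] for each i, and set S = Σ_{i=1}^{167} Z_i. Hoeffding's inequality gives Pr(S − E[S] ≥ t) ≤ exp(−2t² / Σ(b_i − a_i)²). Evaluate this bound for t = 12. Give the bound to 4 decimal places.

0.1783

Σ(b_i − a_i)² = 167·(1)² = 167.
Exponent = 2·12²/167 = 1.7246.
Bound = exp(−1.7246) = 0.17825.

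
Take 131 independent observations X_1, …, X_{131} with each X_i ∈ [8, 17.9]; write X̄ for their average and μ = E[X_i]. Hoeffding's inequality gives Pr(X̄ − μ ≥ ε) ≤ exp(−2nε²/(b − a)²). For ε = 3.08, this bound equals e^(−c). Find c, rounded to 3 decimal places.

c = 2nε²/(b − a)² = 2·131·3.08² / 9.9² = 25.3590.

25.359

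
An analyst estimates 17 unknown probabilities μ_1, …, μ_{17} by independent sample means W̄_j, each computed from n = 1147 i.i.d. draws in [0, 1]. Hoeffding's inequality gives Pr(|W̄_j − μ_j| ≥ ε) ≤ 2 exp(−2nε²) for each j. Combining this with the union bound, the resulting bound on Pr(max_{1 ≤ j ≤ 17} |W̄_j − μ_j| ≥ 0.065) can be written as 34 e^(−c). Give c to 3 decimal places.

9.692

Union bound over the 17 events: Pr(max_{1 ≤ j ≤ 17} |W̄_j − μ_j| ≥ 0.065) ≤ 17·2·exp(−2nε²) = 34 exp(−2·1147·0.065²).
So c = 2·1147·0.065² = 9.6921.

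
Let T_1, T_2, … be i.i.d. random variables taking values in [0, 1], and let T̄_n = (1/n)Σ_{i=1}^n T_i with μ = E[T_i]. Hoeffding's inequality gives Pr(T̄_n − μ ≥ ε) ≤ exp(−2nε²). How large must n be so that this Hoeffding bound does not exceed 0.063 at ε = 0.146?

65

Require exp(−2nε²) ≤ 0.063, i.e. 2nε² ≥ ln(1/0.063) = 2.764621.
So n ≥ 2.764621 / (2·0.146²) = 64.848.
The smallest integer n is 65.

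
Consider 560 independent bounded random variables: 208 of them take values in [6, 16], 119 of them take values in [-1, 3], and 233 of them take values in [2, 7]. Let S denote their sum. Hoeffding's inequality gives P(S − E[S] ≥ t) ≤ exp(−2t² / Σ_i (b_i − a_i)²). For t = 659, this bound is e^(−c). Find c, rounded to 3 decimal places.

30.445

Σ(b_i − a_i)² = 208·10² + 119·4² + 233·5² = 28529.
c = 2t² / 28529 = 2·659² / 28529 = 30.4449.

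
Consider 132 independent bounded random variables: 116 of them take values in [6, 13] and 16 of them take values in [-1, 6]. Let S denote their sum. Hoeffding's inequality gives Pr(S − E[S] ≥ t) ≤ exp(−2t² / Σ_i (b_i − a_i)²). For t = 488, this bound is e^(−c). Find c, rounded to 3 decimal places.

Σ(b_i − a_i)² = 116·7² + 16·7² = 6468.
c = 2t² / 6468 = 2·488² / 6468 = 73.6376.

73.638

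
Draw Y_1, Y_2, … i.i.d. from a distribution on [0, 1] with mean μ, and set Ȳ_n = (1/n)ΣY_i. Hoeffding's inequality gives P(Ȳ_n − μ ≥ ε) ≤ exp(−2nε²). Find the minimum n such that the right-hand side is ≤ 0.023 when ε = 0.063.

Require exp(−2nε²) ≤ 0.023, i.e. 2nε² ≥ ln(1/0.023) = 3.772261.
So n ≥ 3.772261 / (2·0.063²) = 475.216.
The smallest integer n is 476.

476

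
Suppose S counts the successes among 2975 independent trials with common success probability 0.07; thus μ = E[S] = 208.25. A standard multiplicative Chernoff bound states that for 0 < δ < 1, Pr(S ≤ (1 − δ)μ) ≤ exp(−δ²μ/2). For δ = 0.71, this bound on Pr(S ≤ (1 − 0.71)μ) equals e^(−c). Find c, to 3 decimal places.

c = δ²μ/2 = 0.71²·208.25/2 = 52.4894.

52.489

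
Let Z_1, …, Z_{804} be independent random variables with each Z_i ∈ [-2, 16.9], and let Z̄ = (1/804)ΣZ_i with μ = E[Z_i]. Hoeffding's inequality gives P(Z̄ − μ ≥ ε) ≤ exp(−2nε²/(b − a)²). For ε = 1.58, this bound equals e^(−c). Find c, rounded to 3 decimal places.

c = 2nε²/(b − a)² = 2·804·1.58² / 18.9² = 11.2377.

11.238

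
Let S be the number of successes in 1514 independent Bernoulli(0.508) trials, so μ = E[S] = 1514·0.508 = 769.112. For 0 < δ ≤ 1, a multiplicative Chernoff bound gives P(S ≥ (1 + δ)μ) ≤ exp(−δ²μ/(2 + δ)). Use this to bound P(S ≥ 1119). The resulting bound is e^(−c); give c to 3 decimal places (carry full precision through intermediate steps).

64.838

Write 1119 = (1 + δ)μ, so δ = 1119/769.112 − 1 = 0.4549246…
Then the exponent is δ²μ/(2 + δ) = (1119 − μ)² / (μ·(2 + δ)) = 64.838109.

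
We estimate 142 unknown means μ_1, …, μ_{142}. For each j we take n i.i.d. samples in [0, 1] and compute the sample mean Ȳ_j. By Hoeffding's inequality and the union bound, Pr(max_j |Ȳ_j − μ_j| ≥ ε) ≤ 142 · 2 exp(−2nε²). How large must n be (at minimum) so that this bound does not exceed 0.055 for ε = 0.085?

Need 2·142·exp(−2nε²) ≤ 0.055, i.e. exp(−2nε²) ≤ 0.055/284.
So 2nε² ≥ ln(284/0.055) = 8.549396.
Hence n ≥ 8.549396/(2·0.085²) = 591.654.
The smallest integer n is 592.

592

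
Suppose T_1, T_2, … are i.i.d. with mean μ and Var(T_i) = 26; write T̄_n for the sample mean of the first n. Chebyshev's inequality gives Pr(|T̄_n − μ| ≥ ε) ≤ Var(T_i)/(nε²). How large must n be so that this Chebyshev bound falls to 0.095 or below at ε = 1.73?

92

Require 26/(n·1.73²) ≤ 0.095, i.e. n ≥ 26/(0.095·1.73²) = 91.444.
The smallest integer n is 92.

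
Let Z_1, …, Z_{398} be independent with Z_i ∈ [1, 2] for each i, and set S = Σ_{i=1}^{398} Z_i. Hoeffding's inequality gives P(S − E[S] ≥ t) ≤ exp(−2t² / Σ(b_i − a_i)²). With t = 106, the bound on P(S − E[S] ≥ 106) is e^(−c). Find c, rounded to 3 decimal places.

56.462

Σ(b_i − a_i)² = 398·(1)² = 398.
c = 2t²/398 = 2·106²/398 = 56.4623.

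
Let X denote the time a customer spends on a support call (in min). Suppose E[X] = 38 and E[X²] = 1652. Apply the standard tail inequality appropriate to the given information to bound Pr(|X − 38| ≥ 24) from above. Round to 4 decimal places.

0.3611

The first two moments determine the variance, so Chebyshev's inequality is the sharpest standard bound available.
Var(X) = E[X²] − (E[X])² = 1652 − 1444 = 208.
Chebyshev's inequality: Pr(|X − μ| ≥ t) ≤ Var(X)/t² = 208/576 = 0.3611.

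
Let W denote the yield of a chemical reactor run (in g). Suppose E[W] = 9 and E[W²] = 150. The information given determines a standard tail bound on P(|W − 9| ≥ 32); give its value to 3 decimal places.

The first two moments determine the variance, so Chebyshev's inequality is the sharpest standard bound available.
Var(W) = E[W²] − (E[W])² = 150 − 81 = 69.
Chebyshev's inequality: P(|W − μ| ≥ t) ≤ Var(W)/t² = 69/1024 = 0.0674.

0.067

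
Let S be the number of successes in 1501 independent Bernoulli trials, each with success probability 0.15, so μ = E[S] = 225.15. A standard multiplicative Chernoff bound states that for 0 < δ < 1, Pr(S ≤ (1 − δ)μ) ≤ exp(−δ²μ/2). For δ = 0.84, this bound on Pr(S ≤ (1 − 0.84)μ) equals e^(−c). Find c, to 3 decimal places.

c = δ²μ/2 = 0.84²·225.15/2 = 79.4329.

79.433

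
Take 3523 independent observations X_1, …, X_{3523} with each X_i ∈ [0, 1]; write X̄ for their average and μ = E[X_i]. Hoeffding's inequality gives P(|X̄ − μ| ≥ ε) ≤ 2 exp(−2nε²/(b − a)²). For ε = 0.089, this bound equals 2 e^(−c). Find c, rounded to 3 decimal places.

55.811

c = 2nε²/(b − a)² = 2·3523·0.089² / 1² = 55.8114.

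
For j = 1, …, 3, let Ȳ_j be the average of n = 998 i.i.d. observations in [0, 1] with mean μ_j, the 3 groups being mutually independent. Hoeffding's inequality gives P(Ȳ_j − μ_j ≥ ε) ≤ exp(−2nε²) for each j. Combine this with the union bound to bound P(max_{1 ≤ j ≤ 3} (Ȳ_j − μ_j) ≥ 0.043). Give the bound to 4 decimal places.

0.0749

Per-experiment Hoeffding bound: exp(−2·998·0.043²) = exp(−3.69060) = 0.024957.
Union bound over 3 events: 3·0.024957 = 0.07487.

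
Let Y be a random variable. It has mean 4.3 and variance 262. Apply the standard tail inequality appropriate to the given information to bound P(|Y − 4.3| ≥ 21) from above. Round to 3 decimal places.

Mean and variance are known, so Chebyshev's inequality applies.
Chebyshev: P(|Y − μ| ≥ t) ≤ Var(Y)/t².
Bound = 262 / 441 = 0.5941.

0.594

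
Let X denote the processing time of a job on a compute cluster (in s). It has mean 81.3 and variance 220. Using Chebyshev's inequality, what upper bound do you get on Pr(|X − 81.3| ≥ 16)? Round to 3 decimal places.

Chebyshev: Pr(|X − μ| ≥ t) ≤ Var(X)/t².
Bound = 220 / 256 = 0.8594.

0.859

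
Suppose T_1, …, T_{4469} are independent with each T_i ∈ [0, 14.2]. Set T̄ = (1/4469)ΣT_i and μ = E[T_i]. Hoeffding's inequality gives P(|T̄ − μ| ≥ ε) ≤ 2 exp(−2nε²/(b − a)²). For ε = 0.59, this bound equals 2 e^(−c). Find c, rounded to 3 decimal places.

c = 2nε²/(b − a)² = 2·4469·0.59² / 14.2² = 15.4301.

15.430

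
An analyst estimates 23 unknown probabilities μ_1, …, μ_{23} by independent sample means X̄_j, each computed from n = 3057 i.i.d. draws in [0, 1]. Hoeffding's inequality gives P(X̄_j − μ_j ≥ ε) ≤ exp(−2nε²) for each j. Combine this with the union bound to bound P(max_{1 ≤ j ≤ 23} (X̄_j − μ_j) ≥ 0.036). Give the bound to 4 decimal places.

0.0083

Per-experiment Hoeffding bound: exp(−2·3057·0.036²) = exp(−7.92374) = 0.00036204.
Union bound over 23 events: 23·0.00036204 = 0.00833.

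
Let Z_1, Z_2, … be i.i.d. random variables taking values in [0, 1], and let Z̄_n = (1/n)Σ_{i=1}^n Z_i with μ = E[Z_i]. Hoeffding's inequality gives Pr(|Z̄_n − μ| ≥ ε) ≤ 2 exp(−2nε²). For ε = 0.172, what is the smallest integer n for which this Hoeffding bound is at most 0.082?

Require 2·exp(−2nε²) ≤ 0.082, i.e. 2nε² ≥ ln(2/0.082) = 3.194183.
So n ≥ 3.194183 / (2·0.172²) = 53.985.
The smallest integer n is 54.

54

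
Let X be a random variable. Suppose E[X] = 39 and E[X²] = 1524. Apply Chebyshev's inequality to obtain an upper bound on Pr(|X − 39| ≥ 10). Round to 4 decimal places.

Var(X) = E[X²] − (E[X])² = 1524 − 1521 = 3.
Chebyshev's inequality: Pr(|X − μ| ≥ t) ≤ Var(X)/t² = 3/100 = 0.0300.

0.0300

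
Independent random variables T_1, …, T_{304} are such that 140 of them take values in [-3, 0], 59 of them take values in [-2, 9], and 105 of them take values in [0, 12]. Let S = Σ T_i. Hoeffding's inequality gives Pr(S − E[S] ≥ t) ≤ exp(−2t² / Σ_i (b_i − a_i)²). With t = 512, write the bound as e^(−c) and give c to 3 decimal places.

Σ(b_i − a_i)² = 140·3² + 59·11² + 105·12² = 23519.
c = 2t² / 23519 = 2·512² / 23519 = 22.2921.

22.292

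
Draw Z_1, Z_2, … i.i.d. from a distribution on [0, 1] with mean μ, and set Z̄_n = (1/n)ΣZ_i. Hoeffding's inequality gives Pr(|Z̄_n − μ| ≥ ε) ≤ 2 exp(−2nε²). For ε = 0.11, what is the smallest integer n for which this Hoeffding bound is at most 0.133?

113

Require 2·exp(−2nε²) ≤ 0.133, i.e. 2nε² ≥ ln(2/0.133) = 2.710553.
So n ≥ 2.710553 / (2·0.11²) = 112.006.
The smallest integer n is 113.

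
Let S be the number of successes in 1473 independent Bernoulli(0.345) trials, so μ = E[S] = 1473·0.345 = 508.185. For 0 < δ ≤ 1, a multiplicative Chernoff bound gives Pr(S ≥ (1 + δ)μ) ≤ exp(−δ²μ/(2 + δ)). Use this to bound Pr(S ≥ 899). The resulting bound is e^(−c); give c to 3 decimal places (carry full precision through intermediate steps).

108.540

Write 899 = (1 + δ)μ, so δ = 899/508.185 − 1 = 0.7690408…
Then the exponent is δ²μ/(2 + δ) = (899 − μ)² / (μ·(2 + δ)) = 108.540358.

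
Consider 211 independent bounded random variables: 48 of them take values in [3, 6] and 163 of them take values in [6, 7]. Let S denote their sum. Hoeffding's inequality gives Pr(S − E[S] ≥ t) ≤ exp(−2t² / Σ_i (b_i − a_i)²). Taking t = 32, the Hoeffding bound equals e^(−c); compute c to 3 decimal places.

Σ(b_i − a_i)² = 48·3² + 163·1² = 595.
c = 2t² / 595 = 2·32² / 595 = 3.4420.

3.442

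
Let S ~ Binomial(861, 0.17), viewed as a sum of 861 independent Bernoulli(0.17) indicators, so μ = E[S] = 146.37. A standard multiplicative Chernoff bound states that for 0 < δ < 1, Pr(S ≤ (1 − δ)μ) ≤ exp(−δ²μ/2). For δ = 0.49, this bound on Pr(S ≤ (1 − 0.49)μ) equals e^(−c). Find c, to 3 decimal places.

c = δ²μ/2 = 0.49²·146.37/2 = 17.5717.

17.572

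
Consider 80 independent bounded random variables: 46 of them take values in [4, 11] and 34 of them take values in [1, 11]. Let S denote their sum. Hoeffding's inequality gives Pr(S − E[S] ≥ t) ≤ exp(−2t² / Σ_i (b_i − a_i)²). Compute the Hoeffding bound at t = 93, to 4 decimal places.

0.0469

Σ(b_i − a_i)² = 46·7² + 34·10² = 5654.
Exponent = 2·93² / 5654 = 3.05943.
Bound = exp(−3.05943) = 0.04691.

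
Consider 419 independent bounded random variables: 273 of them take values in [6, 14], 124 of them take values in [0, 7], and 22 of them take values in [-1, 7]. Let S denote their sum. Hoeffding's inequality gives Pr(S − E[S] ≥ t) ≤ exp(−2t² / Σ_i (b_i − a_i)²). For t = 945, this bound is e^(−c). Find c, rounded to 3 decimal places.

71.568

Σ(b_i − a_i)² = 273·8² + 124·7² + 22·8² = 24956.
c = 2t² / 24956 = 2·945² / 24956 = 71.5680.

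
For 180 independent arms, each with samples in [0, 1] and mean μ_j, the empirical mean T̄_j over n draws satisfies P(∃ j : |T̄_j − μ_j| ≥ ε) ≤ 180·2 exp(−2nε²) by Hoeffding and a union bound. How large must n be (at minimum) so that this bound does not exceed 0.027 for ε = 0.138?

Need 2·180·exp(−2nε²) ≤ 0.027, i.e. exp(−2nε²) ≤ 0.027/360.
So 2nε² ≥ ln(360/0.027) = 9.498022.
Hence n ≥ 9.498022/(2·0.138²) = 249.370.
The smallest integer n is 250.

250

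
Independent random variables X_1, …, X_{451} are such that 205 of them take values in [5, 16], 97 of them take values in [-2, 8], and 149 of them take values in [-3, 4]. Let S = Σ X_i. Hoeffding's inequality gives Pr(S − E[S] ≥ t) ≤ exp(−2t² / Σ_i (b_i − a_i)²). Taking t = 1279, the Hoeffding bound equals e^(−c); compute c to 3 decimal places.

Σ(b_i − a_i)² = 205·11² + 97·10² + 149·7² = 41806.
c = 2t² / 41806 = 2·1279² / 41806 = 78.2587.

78.259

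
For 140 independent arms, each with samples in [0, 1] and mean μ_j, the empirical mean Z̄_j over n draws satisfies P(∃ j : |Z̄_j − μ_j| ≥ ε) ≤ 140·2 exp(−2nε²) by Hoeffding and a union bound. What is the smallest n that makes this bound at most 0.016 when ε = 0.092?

Need 2·140·exp(−2nε²) ≤ 0.016, i.e. exp(−2nε²) ≤ 0.016/280.
So 2nε² ≥ ln(280/0.016) = 9.769956.
Hence n ≥ 9.769956/(2·0.092²) = 577.148.
The smallest integer n is 578.

578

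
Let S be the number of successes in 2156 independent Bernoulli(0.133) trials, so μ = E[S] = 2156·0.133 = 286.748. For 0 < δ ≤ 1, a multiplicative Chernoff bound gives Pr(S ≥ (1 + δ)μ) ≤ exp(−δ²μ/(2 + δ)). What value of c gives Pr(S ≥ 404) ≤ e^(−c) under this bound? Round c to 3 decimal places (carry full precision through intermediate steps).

Write 404 = (1 + δ)μ, so δ = 404/286.748 − 1 = 0.4089026…
Then the exponent is δ²μ/(2 + δ) = (404 − μ)² / (μ·(2 + δ)) = 19.903107.

19.903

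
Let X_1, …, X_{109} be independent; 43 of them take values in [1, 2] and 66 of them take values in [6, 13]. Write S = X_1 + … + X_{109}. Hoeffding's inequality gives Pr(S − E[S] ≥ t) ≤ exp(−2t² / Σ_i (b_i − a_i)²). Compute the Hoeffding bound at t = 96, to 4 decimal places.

Σ(b_i − a_i)² = 43·1² + 66·7² = 3277.
Exponent = 2·96² / 3277 = 5.62466.
Bound = exp(−5.62466) = 0.00361.

0.0036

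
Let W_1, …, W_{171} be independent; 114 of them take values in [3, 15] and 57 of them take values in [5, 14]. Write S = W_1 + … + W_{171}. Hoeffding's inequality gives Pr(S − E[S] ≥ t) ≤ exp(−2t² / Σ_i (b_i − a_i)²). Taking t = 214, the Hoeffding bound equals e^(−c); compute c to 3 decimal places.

Σ(b_i − a_i)² = 114·12² + 57·9² = 21033.
c = 2t² / 21033 = 2·214² / 21033 = 4.3547.

4.355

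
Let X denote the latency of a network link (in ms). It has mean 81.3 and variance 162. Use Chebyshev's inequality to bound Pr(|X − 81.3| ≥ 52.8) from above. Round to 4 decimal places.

0.0581

Chebyshev: Pr(|X − μ| ≥ t) ≤ Var(X)/t².
Bound = 162 / 2787.84 = 0.0581.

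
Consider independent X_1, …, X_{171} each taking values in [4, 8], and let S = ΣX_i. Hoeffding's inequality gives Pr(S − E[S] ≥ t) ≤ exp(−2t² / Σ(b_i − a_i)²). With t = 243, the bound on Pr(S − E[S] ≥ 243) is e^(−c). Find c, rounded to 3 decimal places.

Σ(b_i − a_i)² = 171·(4)² = 2736.
c = 2t²/2736 = 2·243²/2736 = 43.1645.

43.164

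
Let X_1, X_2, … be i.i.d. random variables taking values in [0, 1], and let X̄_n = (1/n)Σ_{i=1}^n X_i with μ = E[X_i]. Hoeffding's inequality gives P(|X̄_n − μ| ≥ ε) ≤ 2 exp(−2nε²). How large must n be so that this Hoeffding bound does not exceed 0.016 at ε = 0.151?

Require 2·exp(−2nε²) ≤ 0.016, i.e. 2nε² ≥ ln(2/0.016) = 4.828314.
So n ≥ 4.828314 / (2·0.151²) = 105.879.
The smallest integer n is 106.

106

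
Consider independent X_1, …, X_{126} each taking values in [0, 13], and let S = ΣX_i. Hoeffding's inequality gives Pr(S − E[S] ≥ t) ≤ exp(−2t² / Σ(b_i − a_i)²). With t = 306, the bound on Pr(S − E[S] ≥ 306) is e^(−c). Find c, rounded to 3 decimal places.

Σ(b_i − a_i)² = 126·(13)² = 21294.
c = 2t²/21294 = 2·306²/21294 = 8.7946.

8.795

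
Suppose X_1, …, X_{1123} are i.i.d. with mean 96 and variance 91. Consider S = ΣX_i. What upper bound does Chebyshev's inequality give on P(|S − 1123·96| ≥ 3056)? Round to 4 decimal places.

Var(S) = n·Var(X_i) = 1123·91 = 102193.
Chebyshev: P(|S − 1123·96| ≥ 3056) ≤ Var(S)/3056² = 102193/9339136 = 0.0109.

0.0109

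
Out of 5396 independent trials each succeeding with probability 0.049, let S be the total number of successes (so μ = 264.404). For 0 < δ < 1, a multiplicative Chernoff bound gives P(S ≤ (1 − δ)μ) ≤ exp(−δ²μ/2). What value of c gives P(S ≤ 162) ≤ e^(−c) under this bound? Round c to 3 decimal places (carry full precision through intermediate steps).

19.831

Write 162 = (1 − δ)μ, so δ = 1 − 162/264.404 = 0.3873013…
Then the exponent is δ²μ/2 = (μ − 162)²/(2μ) = 19.830599.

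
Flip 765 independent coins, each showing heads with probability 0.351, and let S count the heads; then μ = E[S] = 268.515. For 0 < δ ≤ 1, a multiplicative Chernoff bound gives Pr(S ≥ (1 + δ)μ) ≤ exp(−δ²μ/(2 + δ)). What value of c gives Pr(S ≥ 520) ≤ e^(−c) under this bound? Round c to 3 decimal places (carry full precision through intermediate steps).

Write 520 = (1 + δ)μ, so δ = 520/268.515 − 1 = 0.9365771…
Then the exponent is δ²μ/(2 + δ) = (520 − μ)² / (μ·(2 + δ)) = 80.207358.

80.207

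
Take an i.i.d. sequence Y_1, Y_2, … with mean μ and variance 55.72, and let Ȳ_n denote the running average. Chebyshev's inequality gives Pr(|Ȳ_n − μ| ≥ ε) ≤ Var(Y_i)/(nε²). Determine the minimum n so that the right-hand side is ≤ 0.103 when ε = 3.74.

39

Require 55.72/(n·3.74²) ≤ 0.103, i.e. n ≥ 55.72/(0.103·3.74²) = 38.675.
The smallest integer n is 39.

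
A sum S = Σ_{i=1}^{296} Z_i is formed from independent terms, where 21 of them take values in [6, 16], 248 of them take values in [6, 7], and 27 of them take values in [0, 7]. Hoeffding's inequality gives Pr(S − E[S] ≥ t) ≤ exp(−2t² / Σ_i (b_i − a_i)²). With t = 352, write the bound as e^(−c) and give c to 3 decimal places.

67.504

Σ(b_i − a_i)² = 21·10² + 248·1² + 27·7² = 3671.
c = 2t² / 3671 = 2·352² / 3671 = 67.5042.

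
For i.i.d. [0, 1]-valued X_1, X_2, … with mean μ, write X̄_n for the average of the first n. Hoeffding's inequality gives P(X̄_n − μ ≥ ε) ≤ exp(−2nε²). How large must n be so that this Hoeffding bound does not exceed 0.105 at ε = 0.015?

Require exp(−2nε²) ≤ 0.105, i.e. 2nε² ≥ ln(1/0.105) = 2.253795.
So n ≥ 2.253795 / (2·0.015²) = 5008.433.
The smallest integer n is 5009.

5009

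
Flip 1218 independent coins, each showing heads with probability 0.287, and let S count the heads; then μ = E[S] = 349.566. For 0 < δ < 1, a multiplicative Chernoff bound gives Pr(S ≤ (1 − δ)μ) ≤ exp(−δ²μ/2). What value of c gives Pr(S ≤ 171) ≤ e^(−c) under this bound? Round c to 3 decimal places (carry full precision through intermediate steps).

Write 171 = (1 − δ)μ, so δ = 1 − 171/349.566 = 0.510822…
Then the exponent is δ²μ/2 = (μ − 171)²/(2μ) = 45.607720.

45.608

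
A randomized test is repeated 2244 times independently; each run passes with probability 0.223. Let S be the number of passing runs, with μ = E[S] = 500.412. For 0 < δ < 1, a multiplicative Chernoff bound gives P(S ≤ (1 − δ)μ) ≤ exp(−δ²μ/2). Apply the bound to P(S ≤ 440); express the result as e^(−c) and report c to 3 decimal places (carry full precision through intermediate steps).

3.647

Write 440 = (1 − δ)μ, so δ = 1 − 440/500.412 = 0.1207245…
Then the exponent is δ²μ/2 = (μ − 440)²/(2μ) = 3.646605.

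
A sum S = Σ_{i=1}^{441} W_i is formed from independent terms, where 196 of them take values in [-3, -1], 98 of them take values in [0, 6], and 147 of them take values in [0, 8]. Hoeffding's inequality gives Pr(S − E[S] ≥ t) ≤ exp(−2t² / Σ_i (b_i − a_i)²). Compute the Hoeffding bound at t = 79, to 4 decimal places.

0.4026

Σ(b_i − a_i)² = 196·2² + 98·6² + 147·8² = 13720.
Exponent = 2·79² / 13720 = 0.90977.
Bound = exp(−0.90977) = 0.40262.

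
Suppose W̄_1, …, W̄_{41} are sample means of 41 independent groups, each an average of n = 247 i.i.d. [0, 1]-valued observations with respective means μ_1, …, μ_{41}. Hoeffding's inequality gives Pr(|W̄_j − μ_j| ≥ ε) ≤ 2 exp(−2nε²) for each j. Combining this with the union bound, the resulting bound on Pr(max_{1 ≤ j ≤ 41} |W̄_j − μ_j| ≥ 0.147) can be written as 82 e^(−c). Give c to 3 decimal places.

Union bound over the 41 events: Pr(max_{1 ≤ j ≤ 41} |W̄_j − μ_j| ≥ 0.147) ≤ 41·2·exp(−2nε²) = 82 exp(−2·247·0.147²).
So c = 2·247·0.147² = 10.6748.

10.675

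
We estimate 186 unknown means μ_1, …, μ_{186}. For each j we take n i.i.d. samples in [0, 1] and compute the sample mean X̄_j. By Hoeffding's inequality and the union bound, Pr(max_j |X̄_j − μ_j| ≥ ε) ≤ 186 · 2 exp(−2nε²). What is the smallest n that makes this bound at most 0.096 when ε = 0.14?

211

Need 2·186·exp(−2nε²) ≤ 0.096, i.e. exp(−2nε²) ≤ 0.096/372.
So 2nε² ≥ ln(372/0.096) = 8.262301.
Hence n ≥ 8.262301/(2·0.14²) = 210.773.
The smallest integer n is 211.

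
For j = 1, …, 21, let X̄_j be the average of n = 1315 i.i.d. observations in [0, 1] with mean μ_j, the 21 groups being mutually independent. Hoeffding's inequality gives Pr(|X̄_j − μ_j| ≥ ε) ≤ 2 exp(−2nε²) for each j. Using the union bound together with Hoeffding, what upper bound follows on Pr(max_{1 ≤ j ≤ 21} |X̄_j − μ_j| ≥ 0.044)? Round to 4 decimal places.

0.2582

Per-experiment Hoeffding bound: 2·exp(−2·1315·0.044²) = 2·exp(−5.09168) = 0.012295.
Union bound over 21 events: 21·0.012295 = 0.25820.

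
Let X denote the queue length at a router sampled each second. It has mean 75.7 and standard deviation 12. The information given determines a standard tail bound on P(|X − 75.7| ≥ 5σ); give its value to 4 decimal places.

Mean and variance are known, so Chebyshev's inequality applies.
Chebyshev: P(|X − μ| ≥ t) ≤ Var(X)/t².
Var(X) = σ² = 12² = 144.
t = 5·12 = 60.
Bound = 144 / 3600 = 0.0400.

0.0400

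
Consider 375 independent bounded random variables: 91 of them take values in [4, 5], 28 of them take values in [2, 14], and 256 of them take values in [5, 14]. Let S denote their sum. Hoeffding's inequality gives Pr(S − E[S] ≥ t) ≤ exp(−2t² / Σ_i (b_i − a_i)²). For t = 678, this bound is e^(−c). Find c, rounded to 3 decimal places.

36.983

Σ(b_i − a_i)² = 91·1² + 28·12² + 256·9² = 24859.
c = 2t² / 24859 = 2·678² / 24859 = 36.9833.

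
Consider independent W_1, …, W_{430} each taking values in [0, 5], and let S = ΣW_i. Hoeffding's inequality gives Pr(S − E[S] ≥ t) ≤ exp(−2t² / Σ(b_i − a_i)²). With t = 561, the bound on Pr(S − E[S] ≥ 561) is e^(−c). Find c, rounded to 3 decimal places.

58.553

Σ(b_i − a_i)² = 430·(5)² = 10750.
c = 2t²/10750 = 2·561²/10750 = 58.5527.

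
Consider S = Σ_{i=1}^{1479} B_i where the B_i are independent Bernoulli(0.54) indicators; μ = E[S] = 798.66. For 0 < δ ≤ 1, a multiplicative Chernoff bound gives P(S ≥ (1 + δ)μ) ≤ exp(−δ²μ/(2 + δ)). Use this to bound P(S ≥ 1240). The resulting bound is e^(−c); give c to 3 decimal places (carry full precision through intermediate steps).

Write 1240 = (1 + δ)μ, so δ = 1240/798.66 − 1 = 0.5526006…
Then the exponent is δ²μ/(2 + δ) = (1240 − μ)² / (μ·(2 + δ)) = 95.543639.

95.544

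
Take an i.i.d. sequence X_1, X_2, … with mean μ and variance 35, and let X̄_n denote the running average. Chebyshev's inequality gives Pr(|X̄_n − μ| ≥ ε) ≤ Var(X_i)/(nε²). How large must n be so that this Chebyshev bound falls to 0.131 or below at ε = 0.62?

Require 35/(n·0.62²) ≤ 0.131, i.e. n ≥ 35/(0.131·0.62²) = 695.046.
The smallest integer n is 696.

696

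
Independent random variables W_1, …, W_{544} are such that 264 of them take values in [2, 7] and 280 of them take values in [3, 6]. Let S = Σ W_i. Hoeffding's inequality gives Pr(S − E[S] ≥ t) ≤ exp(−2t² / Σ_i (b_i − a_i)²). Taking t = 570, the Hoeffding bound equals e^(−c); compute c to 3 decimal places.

Σ(b_i − a_i)² = 264·5² + 280·3² = 9120.
c = 2t² / 9120 = 2·570² / 9120 = 71.2500.

71.250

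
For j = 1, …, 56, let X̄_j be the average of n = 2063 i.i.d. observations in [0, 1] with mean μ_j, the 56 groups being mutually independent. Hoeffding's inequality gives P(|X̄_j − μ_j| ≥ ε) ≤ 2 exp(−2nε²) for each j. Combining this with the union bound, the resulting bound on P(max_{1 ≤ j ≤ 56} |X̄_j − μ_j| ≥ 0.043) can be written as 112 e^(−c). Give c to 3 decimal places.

Union bound over the 56 events: P(max_{1 ≤ j ≤ 56} |X̄_j − μ_j| ≥ 0.043) ≤ 56·2·exp(−2nε²) = 112 exp(−2·2063·0.043²).
So c = 2·2063·0.043² = 7.6290.

7.629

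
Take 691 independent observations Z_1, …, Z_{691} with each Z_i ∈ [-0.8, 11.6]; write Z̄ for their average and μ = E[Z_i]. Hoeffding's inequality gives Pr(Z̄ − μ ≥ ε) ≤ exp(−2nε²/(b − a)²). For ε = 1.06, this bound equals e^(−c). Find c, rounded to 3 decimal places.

10.099

c = 2nε²/(b − a)² = 2·691·1.06² / 12.4² = 10.0990.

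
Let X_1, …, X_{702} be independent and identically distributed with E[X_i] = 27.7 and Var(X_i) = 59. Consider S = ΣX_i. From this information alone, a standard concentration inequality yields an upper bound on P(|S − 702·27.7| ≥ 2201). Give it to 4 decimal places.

0.0085

With mean and variance of each term known, Chebyshev's inequality bounds the deviation of the sum (or sample mean).
Var(S) = n·Var(X_i) = 702·59 = 41418.
Chebyshev: P(|S − 702·27.7| ≥ 2201) ≤ Var(S)/2201² = 41418/4844401 = 0.0085.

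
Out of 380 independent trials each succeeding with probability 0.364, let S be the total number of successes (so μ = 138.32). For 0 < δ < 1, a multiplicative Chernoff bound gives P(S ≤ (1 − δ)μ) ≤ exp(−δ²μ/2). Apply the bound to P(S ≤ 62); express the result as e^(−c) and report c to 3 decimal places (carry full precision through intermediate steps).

Write 62 = (1 − δ)μ, so δ = 1 − 62/138.32 = 0.551764…
Then the exponent is δ²μ/2 = (μ − 62)²/(2μ) = 21.055315.

21.055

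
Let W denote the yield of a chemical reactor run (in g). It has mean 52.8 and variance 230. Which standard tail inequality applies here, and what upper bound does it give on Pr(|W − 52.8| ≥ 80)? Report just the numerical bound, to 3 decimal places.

Mean and variance are known, so Chebyshev's inequality applies.
Chebyshev: Pr(|W − μ| ≥ t) ≤ Var(W)/t².
Bound = 230 / 6400 = 0.0359.

0.036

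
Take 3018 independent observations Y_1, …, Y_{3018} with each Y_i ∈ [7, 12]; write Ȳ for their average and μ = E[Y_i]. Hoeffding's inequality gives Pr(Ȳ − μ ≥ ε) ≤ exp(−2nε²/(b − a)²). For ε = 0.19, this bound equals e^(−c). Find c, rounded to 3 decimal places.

8.716

c = 2nε²/(b − a)² = 2·3018·0.19² / 5² = 8.7160.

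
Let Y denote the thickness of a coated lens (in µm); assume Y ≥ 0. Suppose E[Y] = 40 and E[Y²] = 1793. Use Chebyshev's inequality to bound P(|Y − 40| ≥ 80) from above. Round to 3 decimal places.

0.030

Var(Y) = E[Y²] − (E[Y])² = 1793 − 1600 = 193.
Chebyshev's inequality: P(|Y − μ| ≥ t) ≤ Var(Y)/t² = 193/6400 = 0.0302.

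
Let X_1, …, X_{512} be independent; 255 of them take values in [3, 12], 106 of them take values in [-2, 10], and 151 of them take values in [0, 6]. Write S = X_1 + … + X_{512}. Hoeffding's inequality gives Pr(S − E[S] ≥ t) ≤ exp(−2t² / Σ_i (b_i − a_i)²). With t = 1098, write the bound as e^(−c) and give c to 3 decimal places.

58.305

Σ(b_i − a_i)² = 255·9² + 106·12² + 151·6² = 41355.
c = 2t² / 41355 = 2·1098² / 41355 = 58.3051.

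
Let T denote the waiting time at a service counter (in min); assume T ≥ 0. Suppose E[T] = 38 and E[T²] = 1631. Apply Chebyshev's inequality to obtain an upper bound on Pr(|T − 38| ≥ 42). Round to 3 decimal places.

Var(T) = E[T²] − (E[T])² = 1631 − 1444 = 187.
Chebyshev's inequality: Pr(|T − μ| ≥ t) ≤ Var(T)/t² = 187/1764 = 0.1060.

0.106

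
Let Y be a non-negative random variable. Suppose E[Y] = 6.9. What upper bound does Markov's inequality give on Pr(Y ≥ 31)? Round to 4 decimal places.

0.2226

Markov's inequality: for a non-negative random variable, Pr(Y ≥ a) ≤ E[Y]/a.
Here E[Y] = 6.9 and a = 31, so the bound is 6.9/31 = 0.2226.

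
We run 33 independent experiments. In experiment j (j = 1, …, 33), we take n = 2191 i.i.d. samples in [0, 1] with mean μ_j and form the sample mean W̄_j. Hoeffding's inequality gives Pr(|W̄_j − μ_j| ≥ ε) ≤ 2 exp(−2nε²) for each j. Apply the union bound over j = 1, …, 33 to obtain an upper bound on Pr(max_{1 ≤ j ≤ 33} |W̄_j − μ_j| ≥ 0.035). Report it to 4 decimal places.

0.3078

Per-experiment Hoeffding bound: 2·exp(−2·2191·0.035²) = 2·exp(−5.36795) = 0.0093274.
Union bound over 33 events: 33·0.0093274 = 0.30780.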